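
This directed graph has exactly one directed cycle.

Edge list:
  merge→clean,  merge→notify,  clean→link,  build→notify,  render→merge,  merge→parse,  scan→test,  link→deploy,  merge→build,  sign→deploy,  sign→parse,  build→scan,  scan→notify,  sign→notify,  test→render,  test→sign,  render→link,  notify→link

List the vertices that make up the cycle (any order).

DFS with gray/black marking from merge:
merge gray
  build gray
    notify gray
      link gray
        deploy gray
        deploy black
      link black
    notify black
    scan gray
      test gray
        sign gray
          sign→deploy: deploy black — skip
          parse gray
          parse black
          sign→notify: notify black — skip
        sign black
        render gray
          render→link: link black — skip
          render→merge: merge is gray → back edge
Back edge closes the cycle merge → build → scan → test → render → merge; its vertices are {scan, test, build, merge, render}.

scan, test, build, merge, render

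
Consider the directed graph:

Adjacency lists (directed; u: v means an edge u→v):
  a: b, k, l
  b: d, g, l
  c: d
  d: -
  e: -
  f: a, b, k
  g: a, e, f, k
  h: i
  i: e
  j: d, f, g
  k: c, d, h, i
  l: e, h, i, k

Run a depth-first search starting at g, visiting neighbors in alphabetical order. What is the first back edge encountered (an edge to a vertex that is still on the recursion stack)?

DFS from g (visiting neighbors in alphabetical order); mark gray on enter, black on exit:
g gray
  a gray
    b gray
      d gray
      d black
      b→g: g is gray → back edge
First back edge: b → g.

b->g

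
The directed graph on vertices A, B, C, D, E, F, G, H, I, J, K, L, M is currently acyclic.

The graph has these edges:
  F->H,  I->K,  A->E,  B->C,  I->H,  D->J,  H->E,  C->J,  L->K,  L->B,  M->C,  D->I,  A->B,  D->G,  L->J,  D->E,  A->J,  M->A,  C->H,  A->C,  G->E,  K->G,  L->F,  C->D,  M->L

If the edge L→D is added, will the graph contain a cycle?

No

Adding L→D creates a cycle iff D can already reach L.
Explore from D: no path reaches L. The graph stays acyclic.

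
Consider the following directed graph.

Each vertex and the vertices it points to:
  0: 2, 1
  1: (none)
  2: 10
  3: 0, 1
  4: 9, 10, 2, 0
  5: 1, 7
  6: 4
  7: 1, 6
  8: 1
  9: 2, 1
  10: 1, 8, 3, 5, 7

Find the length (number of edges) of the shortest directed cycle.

4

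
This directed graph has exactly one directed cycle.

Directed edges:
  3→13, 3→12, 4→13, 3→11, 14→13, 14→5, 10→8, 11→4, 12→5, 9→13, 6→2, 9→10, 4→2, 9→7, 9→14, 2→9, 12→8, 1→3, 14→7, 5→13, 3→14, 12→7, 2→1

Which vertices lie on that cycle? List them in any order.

1, 2, 3, 4, 11

DFS with gray/black marking from 2:
2 gray
  1 gray
    3 gray
      11 gray
        4 gray
          4→2: 2 is gray → back edge
Back edge closes the cycle 2 → 1 → 3 → 11 → 4 → 2; its vertices are {1, 2, 3, 4, 11}.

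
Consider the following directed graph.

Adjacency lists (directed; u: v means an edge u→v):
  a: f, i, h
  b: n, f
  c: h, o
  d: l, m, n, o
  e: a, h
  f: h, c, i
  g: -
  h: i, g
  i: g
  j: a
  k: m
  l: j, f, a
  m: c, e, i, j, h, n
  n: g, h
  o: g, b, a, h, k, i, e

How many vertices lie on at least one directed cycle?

9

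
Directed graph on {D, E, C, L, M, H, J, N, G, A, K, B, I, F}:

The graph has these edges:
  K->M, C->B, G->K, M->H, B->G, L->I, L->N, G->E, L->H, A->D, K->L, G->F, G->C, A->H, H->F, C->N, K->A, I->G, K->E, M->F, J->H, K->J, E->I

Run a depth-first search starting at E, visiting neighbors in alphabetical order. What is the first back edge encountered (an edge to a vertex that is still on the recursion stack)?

DFS from E (visiting neighbors in alphabetical order); mark gray on enter, black on exit:
E gray
  I gray
    G gray
      C gray
        B gray
          B→G: G is gray → back edge
First back edge: B → G.

B->G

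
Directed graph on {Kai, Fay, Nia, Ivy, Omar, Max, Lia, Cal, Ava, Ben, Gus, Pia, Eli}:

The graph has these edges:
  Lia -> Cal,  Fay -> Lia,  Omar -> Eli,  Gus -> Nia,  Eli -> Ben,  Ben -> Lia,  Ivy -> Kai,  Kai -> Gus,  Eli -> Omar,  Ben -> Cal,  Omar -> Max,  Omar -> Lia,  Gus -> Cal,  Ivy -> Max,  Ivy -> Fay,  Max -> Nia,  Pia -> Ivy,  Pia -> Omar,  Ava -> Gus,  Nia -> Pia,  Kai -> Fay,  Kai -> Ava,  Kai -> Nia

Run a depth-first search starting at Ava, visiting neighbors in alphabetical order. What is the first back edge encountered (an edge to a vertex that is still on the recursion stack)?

DFS from Ava (visiting neighbors in alphabetical order); mark gray on enter, black on exit:
Ava gray
  Gus gray
    Cal gray
    Cal black
    Nia gray
      Pia gray
        Ivy gray
          Fay gray
            Lia gray
              Lia→Cal: Cal black — skip
            Lia black
          Fay black
          Kai gray
            Kai→Ava: Ava is gray → back edge
First back edge: Kai → Ava.

Kai→Ava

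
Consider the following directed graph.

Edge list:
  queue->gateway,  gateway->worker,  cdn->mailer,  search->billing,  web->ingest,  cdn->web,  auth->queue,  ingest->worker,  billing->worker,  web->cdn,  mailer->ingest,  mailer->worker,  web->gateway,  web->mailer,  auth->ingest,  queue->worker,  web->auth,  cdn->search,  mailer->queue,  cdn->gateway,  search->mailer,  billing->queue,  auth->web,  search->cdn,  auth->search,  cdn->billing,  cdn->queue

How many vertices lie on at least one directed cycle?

A vertex is on a directed cycle iff it belongs to a strongly connected component of size ≥ 2 (or has a self-loop).
The vertices on cycles are {cdn, web, auth, search} — 4 in total.

4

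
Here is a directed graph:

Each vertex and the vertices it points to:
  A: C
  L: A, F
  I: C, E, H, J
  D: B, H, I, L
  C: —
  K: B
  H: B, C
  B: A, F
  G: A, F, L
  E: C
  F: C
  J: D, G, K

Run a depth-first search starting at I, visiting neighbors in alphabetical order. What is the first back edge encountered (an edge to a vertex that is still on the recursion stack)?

D->I

DFS from I (visiting neighbors in alphabetical order); mark gray on enter, black on exit:
I gray
  C gray
  C black
  E gray
    E→C: C black — skip
  E black
  H gray
    B gray
      A gray
        A→C: C black — skip
      A black
      F gray
        F→C: C black — skip
      F black
    B black
    H→C: C black — skip
  H black
  J gray
    D gray
      D→B: B black — skip
      D→H: H black — skip
      D→I: I is gray → back edge
First back edge: D → I.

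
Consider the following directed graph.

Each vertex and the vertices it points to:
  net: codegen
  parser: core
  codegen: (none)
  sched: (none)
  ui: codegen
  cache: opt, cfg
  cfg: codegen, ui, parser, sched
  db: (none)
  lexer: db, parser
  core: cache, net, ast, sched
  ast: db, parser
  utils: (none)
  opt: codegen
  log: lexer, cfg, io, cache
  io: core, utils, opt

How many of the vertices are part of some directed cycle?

5

A vertex is on a directed cycle iff it belongs to a strongly connected component of size ≥ 2 (or has a self-loop).
The vertices on cycles are {ast, cfg, core, cache, parser} — 5 in total.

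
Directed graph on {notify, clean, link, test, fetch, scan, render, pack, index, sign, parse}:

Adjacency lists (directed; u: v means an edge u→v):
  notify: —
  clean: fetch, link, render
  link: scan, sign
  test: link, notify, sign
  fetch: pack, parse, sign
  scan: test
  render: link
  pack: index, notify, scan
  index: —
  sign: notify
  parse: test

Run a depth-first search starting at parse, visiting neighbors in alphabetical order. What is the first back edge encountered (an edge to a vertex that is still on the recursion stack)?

scan->test

DFS from parse (visiting neighbors in alphabetical order); mark gray on enter, black on exit:
parse gray
  test gray
    link gray
      scan gray
        scan→test: test is gray → back edge
First back edge: scan → test.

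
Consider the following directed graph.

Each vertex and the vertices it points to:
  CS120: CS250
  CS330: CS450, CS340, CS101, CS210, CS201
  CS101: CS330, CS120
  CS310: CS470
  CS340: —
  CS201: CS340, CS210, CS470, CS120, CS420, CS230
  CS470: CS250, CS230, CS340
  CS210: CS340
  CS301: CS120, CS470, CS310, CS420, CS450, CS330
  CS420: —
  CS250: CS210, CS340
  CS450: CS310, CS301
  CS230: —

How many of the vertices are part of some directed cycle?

4

A vertex is on a directed cycle iff it belongs to a strongly connected component of size ≥ 2 (or has a self-loop).
The vertices on cycles are {CS101, CS301, CS330, CS450} — 4 in total.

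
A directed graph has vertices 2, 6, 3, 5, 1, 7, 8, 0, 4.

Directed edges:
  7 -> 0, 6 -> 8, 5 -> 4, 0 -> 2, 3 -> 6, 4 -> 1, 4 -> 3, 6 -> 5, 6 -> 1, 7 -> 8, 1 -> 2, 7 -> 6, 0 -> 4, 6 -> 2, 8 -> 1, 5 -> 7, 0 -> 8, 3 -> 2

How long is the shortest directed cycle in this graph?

For each vertex v, BFS finds the shortest path from v back to v.
The shortest such closed walk is 7 → 6 → 5 → 7, length 3.

3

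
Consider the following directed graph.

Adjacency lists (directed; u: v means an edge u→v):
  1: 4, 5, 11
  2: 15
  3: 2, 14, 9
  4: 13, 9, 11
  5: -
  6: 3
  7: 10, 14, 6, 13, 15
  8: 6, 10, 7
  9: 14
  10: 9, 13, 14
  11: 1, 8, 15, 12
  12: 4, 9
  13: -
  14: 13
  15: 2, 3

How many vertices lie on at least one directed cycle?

A vertex is on a directed cycle iff it belongs to a strongly connected component of size ≥ 2 (or has a self-loop).
The vertices on cycles are {1, 2, 3, 4, 11, 12, 15} — 7 in total.

7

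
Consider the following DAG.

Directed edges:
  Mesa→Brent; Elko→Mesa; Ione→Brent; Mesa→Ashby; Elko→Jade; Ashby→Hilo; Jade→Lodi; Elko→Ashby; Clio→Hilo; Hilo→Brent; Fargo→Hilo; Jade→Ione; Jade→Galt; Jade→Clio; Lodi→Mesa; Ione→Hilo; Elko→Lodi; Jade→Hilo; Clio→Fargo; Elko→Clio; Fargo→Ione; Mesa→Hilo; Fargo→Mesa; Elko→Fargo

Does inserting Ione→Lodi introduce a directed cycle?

No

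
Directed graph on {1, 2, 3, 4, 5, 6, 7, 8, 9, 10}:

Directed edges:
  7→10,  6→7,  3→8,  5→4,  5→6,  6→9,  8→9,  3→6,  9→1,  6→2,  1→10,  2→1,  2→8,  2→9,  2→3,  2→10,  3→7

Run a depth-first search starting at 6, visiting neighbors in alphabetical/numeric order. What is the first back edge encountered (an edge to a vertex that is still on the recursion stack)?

3→6

DFS from 6 (visiting neighbors in alphabetical/numeric order); mark gray on enter, black on exit:
6 gray
  2 gray
    1 gray
      10 gray
      10 black
    1 black
    3 gray
      3→6: 6 is gray → back edge
First back edge: 3 → 6.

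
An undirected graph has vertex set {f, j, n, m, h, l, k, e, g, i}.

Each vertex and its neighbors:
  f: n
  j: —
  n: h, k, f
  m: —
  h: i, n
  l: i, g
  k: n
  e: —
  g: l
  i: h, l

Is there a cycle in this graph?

DFS, tracking each vertex's parent; an edge to a visited non-parent vertex closes a cycle.
Start from k:
visit k (parent –)
  visit n (parent k)
    visit h (parent n)
      visit i (parent h)
        i–h: parent, skip
        visit l (parent i)
          l–i: parent, skip
          visit g (parent l)
            g–l: parent, skip
      h–n: parent, skip
    n–k: parent, skip
    visit f (parent n)
      f–n: parent, skip
visit j (parent –)
visit m (parent –)
visit e (parent –)
No non-parent visited neighbor found — the graph is a forest.

No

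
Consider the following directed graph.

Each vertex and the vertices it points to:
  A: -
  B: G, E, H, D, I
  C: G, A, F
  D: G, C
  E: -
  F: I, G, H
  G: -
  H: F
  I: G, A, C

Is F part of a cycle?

F is on a cycle iff F can reach itself via ≥1 edge.
F → H → F — yes.

Yes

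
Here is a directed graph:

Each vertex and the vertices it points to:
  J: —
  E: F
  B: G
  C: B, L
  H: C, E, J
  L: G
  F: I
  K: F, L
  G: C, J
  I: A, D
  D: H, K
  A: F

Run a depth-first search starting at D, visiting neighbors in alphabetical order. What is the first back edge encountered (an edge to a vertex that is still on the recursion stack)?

G→C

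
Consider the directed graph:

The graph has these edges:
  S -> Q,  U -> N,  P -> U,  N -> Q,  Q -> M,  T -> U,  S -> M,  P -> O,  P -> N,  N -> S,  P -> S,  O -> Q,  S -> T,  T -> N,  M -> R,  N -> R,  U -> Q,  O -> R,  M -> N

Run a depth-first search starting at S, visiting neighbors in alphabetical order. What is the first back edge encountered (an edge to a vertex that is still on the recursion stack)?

DFS from S (visiting neighbors in alphabetical order); mark gray on enter, black on exit:
S gray
  M gray
    N gray
      Q gray
        Q→M: M is gray → back edge
First back edge: Q → M.

Q->M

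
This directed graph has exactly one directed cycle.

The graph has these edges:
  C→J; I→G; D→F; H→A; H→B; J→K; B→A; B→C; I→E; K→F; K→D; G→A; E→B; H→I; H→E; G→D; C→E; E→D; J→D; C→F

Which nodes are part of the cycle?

DFS with gray/black marking from B:
B gray
  C gray
    J gray
      D gray
        F gray
        F black
      D black
      K gray
        K→D: D black — skip
        K→F: F black — skip
      K black
    J black
    E gray
      E→B: B is gray → back edge
Back edge closes the cycle B → C → E → B; its vertices are {B, C, E}.

B, C, E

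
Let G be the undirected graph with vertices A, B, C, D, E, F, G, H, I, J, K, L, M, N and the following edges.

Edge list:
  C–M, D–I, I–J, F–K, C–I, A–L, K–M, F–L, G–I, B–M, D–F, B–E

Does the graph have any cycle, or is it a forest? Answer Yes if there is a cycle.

Yes

DFS, tracking each vertex's parent; an edge to a visited non-parent vertex closes a cycle.
Start from H:
visit H (parent –)
visit A (parent –)
  visit L (parent A)
    L–A: parent, skip
    visit F (parent L)
      visit K (parent F)
        visit M (parent K)
          visit B (parent M)
            visit E (parent B)
              E–B: parent, skip
            B–M: parent, skip
          visit C (parent M)
            C–M: parent, skip
            visit I (parent C)
              visit D (parent I)
                D–F: F visited and ≠ parent → cycle
Cycle: F – K – M – C – I – D – F.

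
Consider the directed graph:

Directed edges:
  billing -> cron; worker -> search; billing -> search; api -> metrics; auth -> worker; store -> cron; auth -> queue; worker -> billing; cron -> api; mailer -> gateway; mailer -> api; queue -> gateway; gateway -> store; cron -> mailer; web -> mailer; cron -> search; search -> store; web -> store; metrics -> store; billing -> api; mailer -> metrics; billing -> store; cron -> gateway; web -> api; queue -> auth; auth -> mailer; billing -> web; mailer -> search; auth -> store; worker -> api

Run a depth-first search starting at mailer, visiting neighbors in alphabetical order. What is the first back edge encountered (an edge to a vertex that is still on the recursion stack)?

DFS from mailer (visiting neighbors in alphabetical order); mark gray on enter, black on exit:
mailer gray
  api gray
    metrics gray
      store gray
        cron gray
          cron→api: api is gray → back edge
First back edge: cron → api.

cron→api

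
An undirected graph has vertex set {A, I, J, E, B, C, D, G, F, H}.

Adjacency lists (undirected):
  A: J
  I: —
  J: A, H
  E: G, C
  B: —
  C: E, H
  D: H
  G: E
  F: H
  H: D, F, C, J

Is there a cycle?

No

DFS, tracking each vertex's parent; an edge to a visited non-parent vertex closes a cycle.
Start from J:
visit J (parent –)
  visit A (parent J)
    A–J: parent, skip
  visit H (parent J)
    visit D (parent H)
      D–H: parent, skip
    visit F (parent H)
      F–H: parent, skip
    visit C (parent H)
      visit E (parent C)
        visit G (parent E)
          G–E: parent, skip
        E–C: parent, skip
      C–H: parent, skip
    H–J: parent, skip
visit I (parent –)
visit B (parent –)
No non-parent visited neighbor found — the graph is a forest.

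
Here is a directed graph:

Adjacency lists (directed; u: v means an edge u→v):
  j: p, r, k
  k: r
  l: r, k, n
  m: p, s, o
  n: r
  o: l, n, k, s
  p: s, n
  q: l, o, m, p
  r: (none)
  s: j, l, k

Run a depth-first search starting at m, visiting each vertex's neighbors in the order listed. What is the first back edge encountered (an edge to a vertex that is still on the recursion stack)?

DFS from m (visiting each vertex's neighbors in the order listed); mark gray on enter, black on exit:
m gray
  p gray
    s gray
      j gray
        j→p: p is gray → back edge
First back edge: j → p.

j→p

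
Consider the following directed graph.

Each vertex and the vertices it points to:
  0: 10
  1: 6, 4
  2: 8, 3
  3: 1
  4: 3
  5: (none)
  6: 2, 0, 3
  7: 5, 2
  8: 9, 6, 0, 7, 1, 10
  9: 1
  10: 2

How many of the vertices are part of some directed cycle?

A vertex is on a directed cycle iff it belongs to a strongly connected component of size ≥ 2 (or has a self-loop).
The vertices on cycles are {0, 1, 2, 3, 4, 6, 7, 8, 9, 10} — 10 in total.

10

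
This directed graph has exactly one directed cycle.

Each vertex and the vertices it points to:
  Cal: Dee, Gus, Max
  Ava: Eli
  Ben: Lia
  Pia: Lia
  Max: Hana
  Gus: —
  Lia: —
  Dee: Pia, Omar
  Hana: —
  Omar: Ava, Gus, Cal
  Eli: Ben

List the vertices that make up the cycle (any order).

Cal, Dee, Omar

DFS with gray/black marking from Omar:
Omar gray
  Ava gray
    Eli gray
      Ben gray
        Lia gray
        Lia black
      Ben black
    Eli black
  Ava black
  Gus gray
  Gus black
  Cal gray
    Dee gray
      Pia gray
        Pia→Lia: Lia black — skip
      Pia black
      Dee→Omar: Omar is gray → back edge
Back edge closes the cycle Omar → Cal → Dee → Omar; its vertices are {Cal, Dee, Omar}.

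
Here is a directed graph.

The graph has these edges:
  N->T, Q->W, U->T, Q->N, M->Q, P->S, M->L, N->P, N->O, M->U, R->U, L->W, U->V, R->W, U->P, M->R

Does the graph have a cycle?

No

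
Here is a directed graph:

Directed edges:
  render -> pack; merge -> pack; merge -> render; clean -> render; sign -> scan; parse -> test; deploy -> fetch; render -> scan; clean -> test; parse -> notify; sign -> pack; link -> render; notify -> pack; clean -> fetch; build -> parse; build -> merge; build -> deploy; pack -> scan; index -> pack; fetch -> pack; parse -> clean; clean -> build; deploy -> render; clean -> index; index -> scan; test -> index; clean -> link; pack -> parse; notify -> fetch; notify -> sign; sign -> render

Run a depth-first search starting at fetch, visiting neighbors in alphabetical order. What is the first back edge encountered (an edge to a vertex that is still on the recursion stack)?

DFS from fetch (visiting neighbors in alphabetical order); mark gray on enter, black on exit:
fetch gray
  pack gray
    parse gray
      clean gray
        build gray
          deploy gray
            deploy→fetch: fetch is gray → back edge
First back edge: deploy → fetch.

deploy→fetch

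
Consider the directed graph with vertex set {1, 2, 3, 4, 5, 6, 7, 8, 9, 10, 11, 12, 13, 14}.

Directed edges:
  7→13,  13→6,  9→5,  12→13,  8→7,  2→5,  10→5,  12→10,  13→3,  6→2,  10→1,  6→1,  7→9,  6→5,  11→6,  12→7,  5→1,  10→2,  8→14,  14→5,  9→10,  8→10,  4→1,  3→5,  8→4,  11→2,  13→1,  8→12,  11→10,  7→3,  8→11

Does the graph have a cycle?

No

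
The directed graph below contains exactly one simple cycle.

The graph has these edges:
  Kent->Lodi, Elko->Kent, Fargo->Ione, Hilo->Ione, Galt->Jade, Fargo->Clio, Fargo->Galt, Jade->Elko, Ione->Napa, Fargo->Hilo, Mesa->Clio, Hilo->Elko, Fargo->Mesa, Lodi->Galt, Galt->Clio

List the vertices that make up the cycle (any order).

DFS with gray/black marking from Galt:
Galt gray
  Jade gray
    Elko gray
      Kent gray
        Lodi gray
          Lodi→Galt: Galt is gray → back edge
Back edge closes the cycle Galt → Jade → Elko → Kent → Lodi → Galt; its vertices are {Elko, Galt, Jade, Kent, Lodi}.

Elko, Galt, Jade, Kent, Lodi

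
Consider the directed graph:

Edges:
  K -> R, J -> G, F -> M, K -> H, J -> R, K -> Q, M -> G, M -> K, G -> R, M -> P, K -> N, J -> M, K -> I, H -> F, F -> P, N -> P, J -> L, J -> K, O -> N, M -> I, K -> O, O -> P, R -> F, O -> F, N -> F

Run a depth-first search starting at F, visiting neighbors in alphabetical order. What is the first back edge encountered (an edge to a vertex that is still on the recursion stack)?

DFS from F (visiting neighbors in alphabetical order); mark gray on enter, black on exit:
F gray
  M gray
    G gray
      R gray
        R→F: F is gray → back edge
First back edge: R → F.

R->F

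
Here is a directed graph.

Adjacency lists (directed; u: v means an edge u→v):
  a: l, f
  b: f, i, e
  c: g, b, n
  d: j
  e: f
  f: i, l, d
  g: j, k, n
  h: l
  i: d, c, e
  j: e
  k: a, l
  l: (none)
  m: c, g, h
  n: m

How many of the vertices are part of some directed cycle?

A vertex is on a directed cycle iff it belongs to a strongly connected component of size ≥ 2 (or has a self-loop).
The vertices on cycles are {a, b, c, d, e, f, g, i, j, k, m, n} — 12 in total.

12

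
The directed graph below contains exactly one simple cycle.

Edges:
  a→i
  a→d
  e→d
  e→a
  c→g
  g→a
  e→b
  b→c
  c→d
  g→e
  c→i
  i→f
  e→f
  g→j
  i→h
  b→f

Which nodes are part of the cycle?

DFS with gray/black marking from g:
g gray
  j gray
  j black
  a gray
    d gray
    d black
    i gray
      f gray
      f black
      h gray
      h black
    i black
  a black
  e gray
    e→f: f black — skip
    e→a: a black — skip
    b gray
      b→f: f black — skip
      c gray
        c→i: i black — skip
        c→d: d black — skip
        c→g: g is gray → back edge
Back edge closes the cycle g → e → b → c → g; its vertices are {b, c, e, g}.

b, c, e, g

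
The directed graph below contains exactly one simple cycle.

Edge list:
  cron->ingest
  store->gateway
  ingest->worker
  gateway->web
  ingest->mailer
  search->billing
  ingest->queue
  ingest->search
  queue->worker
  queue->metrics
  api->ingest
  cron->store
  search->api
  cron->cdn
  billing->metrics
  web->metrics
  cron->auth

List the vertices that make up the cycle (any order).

DFS with gray/black marking from ingest:
ingest gray
  queue gray
    metrics gray
    metrics black
    worker gray
    worker black
  queue black
  mailer gray
  mailer black
  ingest→worker: worker black — skip
  search gray
    billing gray
      billing→metrics: metrics black — skip
    billing black
    api gray
      api→ingest: ingest is gray → back edge
Back edge closes the cycle ingest → search → api → ingest; its vertices are {api, ingest, search}.

api, ingest, search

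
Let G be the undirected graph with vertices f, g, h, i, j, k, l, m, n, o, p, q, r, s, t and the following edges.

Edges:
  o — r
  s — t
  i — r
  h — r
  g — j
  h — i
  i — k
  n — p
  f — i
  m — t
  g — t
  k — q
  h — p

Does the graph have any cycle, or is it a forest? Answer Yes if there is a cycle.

DFS, tracking each vertex's parent; an edge to a visited non-parent vertex closes a cycle.
Start from h:
visit h (parent –)
  visit p (parent h)
    visit n (parent p)
      n–p: parent, skip
    p–h: parent, skip
  visit i (parent h)
    visit k (parent i)
      visit q (parent k)
        q–k: parent, skip
      k–i: parent, skip
    i–h: parent, skip
    visit f (parent i)
      f–i: parent, skip
    visit r (parent i)
      r–i: parent, skip
      visit o (parent r)
        o–r: parent, skip
      r–h: h visited and ≠ parent → cycle
Cycle: h – i – r – h.

Yes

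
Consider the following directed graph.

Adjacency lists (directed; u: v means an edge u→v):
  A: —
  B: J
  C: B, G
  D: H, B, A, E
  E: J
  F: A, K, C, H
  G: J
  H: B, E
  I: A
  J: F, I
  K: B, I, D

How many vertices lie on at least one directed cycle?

9

A vertex is on a directed cycle iff it belongs to a strongly connected component of size ≥ 2 (or has a self-loop).
The vertices on cycles are {B, C, D, E, F, G, H, J, K} — 9 in total.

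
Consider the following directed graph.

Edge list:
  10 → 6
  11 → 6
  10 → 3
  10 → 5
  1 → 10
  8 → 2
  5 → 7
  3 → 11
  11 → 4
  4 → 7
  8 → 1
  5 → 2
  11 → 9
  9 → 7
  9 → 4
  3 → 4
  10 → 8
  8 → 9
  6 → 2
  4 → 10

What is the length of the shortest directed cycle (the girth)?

For each vertex v, BFS finds the shortest path from v back to v.
The shortest such closed walk is 10 → 3 → 4 → 10, length 3.

3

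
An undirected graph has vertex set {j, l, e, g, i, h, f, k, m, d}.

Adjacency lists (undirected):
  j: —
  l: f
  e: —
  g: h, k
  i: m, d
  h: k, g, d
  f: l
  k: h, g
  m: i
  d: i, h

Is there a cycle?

DFS, tracking each vertex's parent; an edge to a visited non-parent vertex closes a cycle.
Start from g:
visit g (parent –)
  visit h (parent g)
    visit k (parent h)
      k–h: parent, skip
      k–g: g visited and ≠ parent → cycle
Cycle: g – h – k – g.

Yes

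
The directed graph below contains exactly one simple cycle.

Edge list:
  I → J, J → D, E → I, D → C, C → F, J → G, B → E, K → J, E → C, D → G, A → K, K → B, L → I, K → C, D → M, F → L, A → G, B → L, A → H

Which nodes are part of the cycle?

DFS with gray/black marking from J:
J gray
  G gray
  G black
  D gray
    C gray
      F gray
        L gray
          I gray
            I→J: J is gray → back edge
Back edge closes the cycle J → D → C → F → L → I → J; its vertices are {C, D, F, I, J, L}.

C, D, F, I, J, L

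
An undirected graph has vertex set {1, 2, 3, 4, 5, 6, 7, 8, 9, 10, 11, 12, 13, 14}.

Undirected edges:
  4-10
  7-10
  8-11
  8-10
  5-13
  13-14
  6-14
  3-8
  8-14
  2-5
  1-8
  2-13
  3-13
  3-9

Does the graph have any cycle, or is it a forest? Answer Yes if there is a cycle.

Yes

DFS, tracking each vertex's parent; an edge to a visited non-parent vertex closes a cycle.
Start from 14:
visit 14 (parent –)
  visit 6 (parent 14)
    6–14: parent, skip
  visit 13 (parent 14)
    visit 3 (parent 13)
      visit 8 (parent 3)
        8–3: parent, skip
        8–14: 14 visited and ≠ parent → cycle
Cycle: 14 – 13 – 3 – 8 – 14.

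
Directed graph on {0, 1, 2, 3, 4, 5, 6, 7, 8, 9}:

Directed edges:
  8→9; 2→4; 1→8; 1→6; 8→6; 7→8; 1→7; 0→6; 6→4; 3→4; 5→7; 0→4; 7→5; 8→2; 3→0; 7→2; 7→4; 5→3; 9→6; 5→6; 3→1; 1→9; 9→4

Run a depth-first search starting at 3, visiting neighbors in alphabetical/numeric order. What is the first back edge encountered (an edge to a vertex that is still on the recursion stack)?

5→3

DFS from 3 (visiting neighbors in alphabetical/numeric order); mark gray on enter, black on exit:
3 gray
  0 gray
    4 gray
    4 black
    6 gray
      6→4: 4 black — skip
    6 black
  0 black
  1 gray
    1→6: 6 black — skip
    7 gray
      2 gray
        2→4: 4 black — skip
      2 black
      7→4: 4 black — skip
      5 gray
        5→3: 3 is gray → back edge
First back edge: 5 → 3.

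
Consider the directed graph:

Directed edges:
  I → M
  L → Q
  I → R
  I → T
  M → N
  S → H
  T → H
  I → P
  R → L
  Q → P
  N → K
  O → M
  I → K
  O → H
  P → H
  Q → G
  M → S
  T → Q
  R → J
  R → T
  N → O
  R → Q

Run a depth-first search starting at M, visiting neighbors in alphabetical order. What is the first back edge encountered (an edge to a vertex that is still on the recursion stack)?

O→M

DFS from M (visiting neighbors in alphabetical order); mark gray on enter, black on exit:
M gray
  N gray
    K gray
    K black
    O gray
      H gray
      H black
      O→M: M is gray → back edge
First back edge: O → M.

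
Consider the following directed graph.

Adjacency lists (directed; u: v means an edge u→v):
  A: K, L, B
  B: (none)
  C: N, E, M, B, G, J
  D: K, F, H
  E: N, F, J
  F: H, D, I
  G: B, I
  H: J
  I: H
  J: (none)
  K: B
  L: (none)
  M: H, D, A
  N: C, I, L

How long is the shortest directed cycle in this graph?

2

For each vertex v, BFS finds the shortest path from v back to v.
The shortest such closed walk is C → N → C, length 2.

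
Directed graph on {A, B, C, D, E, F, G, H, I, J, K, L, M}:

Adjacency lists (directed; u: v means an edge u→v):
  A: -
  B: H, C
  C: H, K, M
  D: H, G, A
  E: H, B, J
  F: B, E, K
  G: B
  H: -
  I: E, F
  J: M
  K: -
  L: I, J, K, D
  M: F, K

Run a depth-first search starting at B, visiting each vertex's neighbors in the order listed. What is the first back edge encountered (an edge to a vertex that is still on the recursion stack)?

DFS from B (visiting each vertex's neighbors in the order listed); mark gray on enter, black on exit:
B gray
  H gray
  H black
  C gray
    C→H: H black — skip
    K gray
    K black
    M gray
      F gray
        F→B: B is gray → back edge
First back edge: F → B.

F->B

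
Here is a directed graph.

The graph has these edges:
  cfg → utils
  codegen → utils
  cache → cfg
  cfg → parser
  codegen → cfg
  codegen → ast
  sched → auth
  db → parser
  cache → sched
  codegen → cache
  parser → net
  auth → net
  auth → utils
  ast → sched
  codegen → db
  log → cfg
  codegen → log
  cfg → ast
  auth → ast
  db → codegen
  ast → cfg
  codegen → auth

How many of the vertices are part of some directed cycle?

A vertex is on a directed cycle iff it belongs to a strongly connected component of size ≥ 2 (or has a self-loop).
The vertices on cycles are {db, ast, cfg, auth, sched, codegen} — 6 in total.

6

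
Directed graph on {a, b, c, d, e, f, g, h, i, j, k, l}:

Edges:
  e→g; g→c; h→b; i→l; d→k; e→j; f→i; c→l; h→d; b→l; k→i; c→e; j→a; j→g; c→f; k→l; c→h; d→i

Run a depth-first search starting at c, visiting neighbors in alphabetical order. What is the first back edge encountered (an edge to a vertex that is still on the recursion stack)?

g->c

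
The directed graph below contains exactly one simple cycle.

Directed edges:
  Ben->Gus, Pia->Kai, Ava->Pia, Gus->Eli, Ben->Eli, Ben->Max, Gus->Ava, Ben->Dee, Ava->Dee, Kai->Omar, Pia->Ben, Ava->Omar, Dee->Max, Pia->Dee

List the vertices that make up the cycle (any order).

DFS with gray/black marking from Ava:
Ava gray
  Pia gray
    Ben gray
      Dee gray
        Max gray
        Max black
      Dee black
      Ben→Max: Max black — skip
      Gus gray
        Eli gray
        Eli black
        Gus→Ava: Ava is gray → back edge
Back edge closes the cycle Ava → Pia → Ben → Gus → Ava; its vertices are {Ava, Ben, Gus, Pia}.

Ava, Ben, Gus, Pia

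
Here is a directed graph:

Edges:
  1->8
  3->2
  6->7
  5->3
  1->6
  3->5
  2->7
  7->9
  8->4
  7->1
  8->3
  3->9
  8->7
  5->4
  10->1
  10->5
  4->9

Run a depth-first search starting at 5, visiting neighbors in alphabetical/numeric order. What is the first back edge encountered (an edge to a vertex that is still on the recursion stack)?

DFS from 5 (visiting neighbors in alphabetical/numeric order); mark gray on enter, black on exit:
5 gray
  3 gray
    2 gray
      7 gray
        1 gray
          6 gray
            6→7: 7 is gray → back edge
First back edge: 6 → 7.

6->7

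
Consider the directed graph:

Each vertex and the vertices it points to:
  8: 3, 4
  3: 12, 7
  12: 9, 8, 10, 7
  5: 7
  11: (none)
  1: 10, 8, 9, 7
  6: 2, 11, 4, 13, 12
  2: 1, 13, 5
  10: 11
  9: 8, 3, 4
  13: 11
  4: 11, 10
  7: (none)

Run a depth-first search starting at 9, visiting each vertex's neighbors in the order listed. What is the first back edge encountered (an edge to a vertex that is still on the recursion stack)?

DFS from 9 (visiting each vertex's neighbors in the order listed); mark gray on enter, black on exit:
9 gray
  8 gray
    3 gray
      12 gray
        12→9: 9 is gray → back edge
First back edge: 12 → 9.

12→9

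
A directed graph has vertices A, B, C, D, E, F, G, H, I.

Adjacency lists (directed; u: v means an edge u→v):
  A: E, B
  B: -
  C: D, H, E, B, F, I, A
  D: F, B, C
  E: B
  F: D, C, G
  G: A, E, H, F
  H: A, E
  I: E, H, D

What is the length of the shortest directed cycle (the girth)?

2

For each vertex v, BFS finds the shortest path from v back to v.
The shortest such closed walk is F → D → F, length 2.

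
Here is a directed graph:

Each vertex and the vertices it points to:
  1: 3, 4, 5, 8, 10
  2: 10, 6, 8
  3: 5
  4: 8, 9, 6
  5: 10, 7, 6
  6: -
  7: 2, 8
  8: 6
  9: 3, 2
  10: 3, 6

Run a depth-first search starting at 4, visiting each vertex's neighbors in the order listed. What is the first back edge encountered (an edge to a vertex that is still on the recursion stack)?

10→3

DFS from 4 (visiting each vertex's neighbors in the order listed); mark gray on enter, black on exit:
4 gray
  8 gray
    6 gray
    6 black
  8 black
  9 gray
    3 gray
      5 gray
        10 gray
          10→3: 3 is gray → back edge
First back edge: 10 → 3.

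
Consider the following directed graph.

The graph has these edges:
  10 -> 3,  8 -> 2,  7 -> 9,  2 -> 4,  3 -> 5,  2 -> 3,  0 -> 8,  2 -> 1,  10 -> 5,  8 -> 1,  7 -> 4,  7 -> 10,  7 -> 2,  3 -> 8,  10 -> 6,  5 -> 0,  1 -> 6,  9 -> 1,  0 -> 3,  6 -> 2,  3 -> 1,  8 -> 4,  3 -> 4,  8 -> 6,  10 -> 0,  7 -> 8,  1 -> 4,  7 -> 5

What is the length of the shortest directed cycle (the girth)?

For each vertex v, BFS finds the shortest path from v back to v.
The shortest such closed walk is 5 → 0 → 3 → 5, length 3.

3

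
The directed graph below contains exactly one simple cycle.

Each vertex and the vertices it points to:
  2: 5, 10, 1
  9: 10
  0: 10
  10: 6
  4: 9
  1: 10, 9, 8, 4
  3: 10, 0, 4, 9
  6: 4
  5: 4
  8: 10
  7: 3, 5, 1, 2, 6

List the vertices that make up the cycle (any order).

4, 6, 9, 10

DFS with gray/black marking from 6:
6 gray
  4 gray
    9 gray
      10 gray
        10→6: 6 is gray → back edge
Back edge closes the cycle 6 → 4 → 9 → 10 → 6; its vertices are {4, 6, 9, 10}.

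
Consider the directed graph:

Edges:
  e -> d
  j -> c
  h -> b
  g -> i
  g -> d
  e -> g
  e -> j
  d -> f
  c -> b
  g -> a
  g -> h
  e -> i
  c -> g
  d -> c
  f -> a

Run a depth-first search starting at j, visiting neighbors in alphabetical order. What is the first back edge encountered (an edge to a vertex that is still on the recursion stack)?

DFS from j (visiting neighbors in alphabetical order); mark gray on enter, black on exit:
j gray
  c gray
    b gray
    b black
    g gray
      a gray
      a black
      d gray
        d→c: c is gray → back edge
First back edge: d → c.

d→c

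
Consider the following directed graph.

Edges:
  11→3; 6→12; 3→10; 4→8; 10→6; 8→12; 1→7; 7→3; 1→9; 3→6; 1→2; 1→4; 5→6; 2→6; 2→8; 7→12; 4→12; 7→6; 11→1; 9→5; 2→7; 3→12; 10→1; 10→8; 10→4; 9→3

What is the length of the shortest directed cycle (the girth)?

4

For each vertex v, BFS finds the shortest path from v back to v.
The shortest such closed walk is 1 → 9 → 3 → 10 → 1, length 4.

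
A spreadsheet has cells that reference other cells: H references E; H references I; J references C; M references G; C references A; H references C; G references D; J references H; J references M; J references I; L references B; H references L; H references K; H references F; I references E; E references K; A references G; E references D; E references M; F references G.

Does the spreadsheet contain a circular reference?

DFS with white/gray/black marking, starting from I:
I gray
  E gray
    M gray
      G gray
        D gray
        D black
      G black
    M black
    K gray
    K black
    E→D: D black — skip
  E black
I black
J gray
  C gray
    A gray
      A→G: G black — skip
    A black
  C black
  H gray
    L gray
      B gray
      B black
    L black
    F gray
      F→G: G black — skip
    F black
    H→K: K black — skip
    H→C: C black — skip
    H→E: E black — skip
    H→I: I black — skip
  H black
  J→M: M black — skip
  J→I: I black — skip
J black
Every edge goes to a white or black vertex — no back edge, so the graph is acyclic.

No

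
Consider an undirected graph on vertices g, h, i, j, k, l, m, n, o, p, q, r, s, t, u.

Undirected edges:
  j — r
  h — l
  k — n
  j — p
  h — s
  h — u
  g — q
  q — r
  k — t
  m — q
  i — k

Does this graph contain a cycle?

No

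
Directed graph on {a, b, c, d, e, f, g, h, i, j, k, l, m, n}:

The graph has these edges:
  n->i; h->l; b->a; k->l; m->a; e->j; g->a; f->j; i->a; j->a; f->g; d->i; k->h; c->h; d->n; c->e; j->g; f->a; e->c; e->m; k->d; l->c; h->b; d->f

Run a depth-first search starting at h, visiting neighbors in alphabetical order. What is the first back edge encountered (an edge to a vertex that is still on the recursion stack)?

DFS from h (visiting neighbors in alphabetical order); mark gray on enter, black on exit:
h gray
  b gray
    a gray
    a black
  b black
  l gray
    c gray
      e gray
        e→c: c is gray → back edge
First back edge: e → c.

e->c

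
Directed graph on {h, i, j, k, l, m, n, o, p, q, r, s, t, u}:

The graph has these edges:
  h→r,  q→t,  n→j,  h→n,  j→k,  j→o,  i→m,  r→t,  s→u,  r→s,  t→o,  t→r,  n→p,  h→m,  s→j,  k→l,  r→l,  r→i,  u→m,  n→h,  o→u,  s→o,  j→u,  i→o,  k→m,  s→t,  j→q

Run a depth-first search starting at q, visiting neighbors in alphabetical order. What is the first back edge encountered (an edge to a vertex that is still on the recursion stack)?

j→q

DFS from q (visiting neighbors in alphabetical order); mark gray on enter, black on exit:
q gray
  t gray
    o gray
      u gray
        m gray
        m black
      u black
    o black
    r gray
      i gray
        i→m: m black — skip
        i→o: o black — skip
      i black
      l gray
      l black
      s gray
        j gray
          k gray
            k→l: l black — skip
            k→m: m black — skip
          k black
          j→o: o black — skip
          j→q: q is gray → back edge
First back edge: j → q.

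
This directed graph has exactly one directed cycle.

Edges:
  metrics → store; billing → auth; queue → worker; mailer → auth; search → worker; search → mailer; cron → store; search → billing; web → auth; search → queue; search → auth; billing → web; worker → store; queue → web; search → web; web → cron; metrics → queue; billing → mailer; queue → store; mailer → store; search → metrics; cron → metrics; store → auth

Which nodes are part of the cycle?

web, cron, queue, metrics

DFS with gray/black marking from metrics:
metrics gray
  store gray
    auth gray
    auth black
  store black
  queue gray
    worker gray
      worker→store: store black — skip
    worker black
    web gray
      cron gray
        cron→store: store black — skip
        cron→metrics: metrics is gray → back edge
Back edge closes the cycle metrics → queue → web → cron → metrics; its vertices are {web, cron, queue, metrics}.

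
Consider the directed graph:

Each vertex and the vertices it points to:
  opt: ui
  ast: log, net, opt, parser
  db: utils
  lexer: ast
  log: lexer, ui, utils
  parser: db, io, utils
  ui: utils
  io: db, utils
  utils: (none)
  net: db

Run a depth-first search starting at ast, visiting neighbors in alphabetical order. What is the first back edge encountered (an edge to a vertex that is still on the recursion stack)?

lexer→ast

DFS from ast (visiting neighbors in alphabetical order); mark gray on enter, black on exit:
ast gray
  log gray
    lexer gray
      lexer→ast: ast is gray → back edge
First back edge: lexer → ast.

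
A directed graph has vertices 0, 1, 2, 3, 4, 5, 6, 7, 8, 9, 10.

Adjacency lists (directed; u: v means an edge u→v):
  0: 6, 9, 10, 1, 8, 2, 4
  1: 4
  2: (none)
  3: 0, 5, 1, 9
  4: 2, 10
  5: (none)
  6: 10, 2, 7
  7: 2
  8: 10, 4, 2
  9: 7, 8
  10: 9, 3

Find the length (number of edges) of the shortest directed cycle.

3

For each vertex v, BFS finds the shortest path from v back to v.
The shortest such closed walk is 3 → 0 → 10 → 3, length 3.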